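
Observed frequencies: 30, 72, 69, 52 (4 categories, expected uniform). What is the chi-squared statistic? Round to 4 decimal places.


chi2 = sum((O-E)^2/E), E = total/4
total = 223, E = 223/4 = 55.75
(30 - 55.75)^2 / 55.75 = 663.0625 / 55.75 = 10609/892 ≈ 11.893498
(72 - 55.75)^2 / 55.75 = 264.0625 / 55.75 = 4225/892 ≈ 4.736547
(69 - 55.75)^2 / 55.75 = 175.5625 / 55.75 = 2809/892 ≈ 3.149103
(52 - 55.75)^2 / 55.75 = 14.0625 / 55.75 = 225/892 ≈ 0.252242
chi2 = 4467/223 ≈ 20.031390

20.0314


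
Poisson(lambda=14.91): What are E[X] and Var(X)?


E[X] = Var(X) = lambda = 14.91

14.91, 14.91


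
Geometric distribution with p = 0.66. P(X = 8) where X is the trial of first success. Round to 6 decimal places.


P = (1-p)^(k-1) * p
(1-p)^(k-1) = 0.34^7 ≈ 0.0005252335
P = 0.0005252335 * 0.66 ≈ 0.0003466541

0.000347


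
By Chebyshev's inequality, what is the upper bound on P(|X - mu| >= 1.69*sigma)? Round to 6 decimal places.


P <= 1/k^2
k^2 = 1.69^2 = 2.8561
1/k^2 = 1 / 2.8561 ≈ 0.35012780

0.350128


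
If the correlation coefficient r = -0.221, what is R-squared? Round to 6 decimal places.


R^2 = r^2 = (-0.221)^2 = 0.048841

0.048841


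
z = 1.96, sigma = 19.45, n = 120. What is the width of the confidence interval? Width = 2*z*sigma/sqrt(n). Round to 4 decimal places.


width = 2*z*sigma/sqrt(n)
2*z*sigma = 2 * 1.96 * 19.45 = 76.244
sqrt(120) ≈ 10.954451
width = 76.244 / 10.954451 ≈ 6.960093

6.9601


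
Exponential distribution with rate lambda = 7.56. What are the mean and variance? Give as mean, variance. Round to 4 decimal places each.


mean = 1/lam, var = 1/lam^2
mean = 1 / 7.56 = 25/189 ≈ 0.132275
lam^2 = 7.56^2 = 57.1536
var = 1 / 57.1536 ≈ 0.017497

0.1323, 0.0175


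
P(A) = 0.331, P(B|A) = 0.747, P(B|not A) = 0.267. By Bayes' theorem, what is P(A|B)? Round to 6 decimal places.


P(A|B) = P(B|A)*P(A) / P(B), P(B) = P(B|A)*P(A) + P(B|not A)*P(not A)
P(B|A)*P(A) = 0.747 * 0.331 = 0.247257
P(B|not A)*P(not A) = 0.267 * 0.669 = 0.178623
P(B) = 0.247257 + 0.178623 = 0.42588
P(A|B) = 0.247257 / 0.42588 ≈ 0.58057904

0.580579


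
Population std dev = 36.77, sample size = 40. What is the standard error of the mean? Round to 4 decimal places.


SE = sigma / sqrt(n)
sqrt(40) ≈ 6.324555
SE = 36.77 / 6.324555 ≈ 5.813847

5.8138


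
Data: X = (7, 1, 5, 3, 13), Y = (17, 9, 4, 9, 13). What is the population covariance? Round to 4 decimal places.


Cov = (1/n)*sum((xi-xbar)(yi-ybar))
n = 5, xbar = 29/5 = 5.8, ybar = 52/5 = 10.4
sum((xi-xbar)(yi-ybar)) = 42.4
Cov = 42.4 / 5 = 8.48

8.4800


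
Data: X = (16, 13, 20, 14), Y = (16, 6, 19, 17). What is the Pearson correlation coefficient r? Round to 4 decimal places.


r = sum((xi-xbar)(yi-ybar)) / sqrt(sum((xi-xbar)^2) * sum((yi-ybar)^2))
n = 4, xbar = 63/4 = 15.75, ybar = 58/4 = 14.5
Sxy = sum((xi-xbar)(yi-ybar)) = 38.5
Sxx = sum((xi-xbar)^2) = 28.75
Syy = sum((yi-ybar)^2) = 101
sqrt(Sxx*Syy) ≈ 53.886455
r = Sxy / sqrt(Sxx*Syy) = 38.5 / 53.886455 ≈ 0.714465

0.7145


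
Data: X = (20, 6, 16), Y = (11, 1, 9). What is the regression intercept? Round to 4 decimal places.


a = ybar - b*xbar, where b = sum((xi-xbar)(yi-ybar)) / sum((xi-xbar)^2)
n = 3, xbar = 42/3 = 14, ybar = 21/3 = 7
Sxy = sum((xi-xbar)(yi-ybar)) = 76
Sxx = sum((xi-xbar)^2) = 104
b = Sxy / Sxx = 19/26 ≈ 0.730769
a = 7 - 0.730769 * 14 = -42/13 ≈ -3.230769

-3.2308


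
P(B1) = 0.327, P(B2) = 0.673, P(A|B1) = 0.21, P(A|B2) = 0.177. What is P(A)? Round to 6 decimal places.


P(A) = P(A|B1)*P(B1) + P(A|B2)*P(B2)
P(A|B1)*P(B1) = 0.21 * 0.327 = 0.06867
P(A|B2)*P(B2) = 0.177 * 0.673 = 0.119121
P(A) = 0.06867 + 0.119121 = 0.187791

0.187791


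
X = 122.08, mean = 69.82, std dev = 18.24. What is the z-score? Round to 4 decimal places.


z = (X - mu) / sigma
X - mu = 122.08 - 69.82 = 52.26
z = 52.26 / 18.24 = 871/304 ≈ 2.865132

2.8651


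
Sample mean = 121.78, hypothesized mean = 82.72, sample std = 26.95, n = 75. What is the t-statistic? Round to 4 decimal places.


t = (xbar - mu0) / (s/sqrt(n))
xbar - mu0 = 121.78 - 82.72 = 39.06
sqrt(75) ≈ 8.66025404
s/sqrt(n) = 26.95 / 8.66025404 ≈ 3.11191795
t = 39.06 / 3.11191795 ≈ 12.551745

12.5517


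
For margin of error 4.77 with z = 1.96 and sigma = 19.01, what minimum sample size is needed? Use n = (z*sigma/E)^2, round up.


z*sigma/E = 1.96 * 19.01 / 4.77 ≈ 7.811237
(z*sigma/E)^2 ≈ 61.015422
round up: n = 62

62


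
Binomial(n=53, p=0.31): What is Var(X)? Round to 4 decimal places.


Var = n*p*(1-p) = 53 * 0.31 * 0.69 = 11.3367

11.3367


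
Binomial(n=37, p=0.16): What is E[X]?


E[X] = n*p = 37 * 0.16 = 5.92

5.92


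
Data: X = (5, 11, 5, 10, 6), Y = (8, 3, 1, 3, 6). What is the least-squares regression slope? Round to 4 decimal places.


b = sum((xi-xbar)(yi-ybar)) / sum((xi-xbar)^2)
n = 5, xbar = 37/5 = 7.4, ybar = 21/5 = 4.2
Sxy = sum((xi-xbar)(yi-ybar)) = -11.4
Sxx = sum((xi-xbar)^2) = 33.2
b = Sxy / Sxx = -57/166 ≈ -0.343373

-0.3434


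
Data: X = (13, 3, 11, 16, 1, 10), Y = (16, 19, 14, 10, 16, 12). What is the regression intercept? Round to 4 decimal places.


a = ybar - b*xbar, where b = sum((xi-xbar)(yi-ybar)) / sum((xi-xbar)^2)
n = 6, xbar = 54/6 = 9, ybar = 87/6 = 14.5
Sxy = sum((xi-xbar)(yi-ybar)) = -68
Sxx = sum((xi-xbar)^2) = 170
b = Sxy / Sxx = -0.4
a = 14.5 - (-0.4) * 9 = 18.1

18.1000


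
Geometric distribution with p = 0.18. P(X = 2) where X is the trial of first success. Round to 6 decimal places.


P = (1-p)^(k-1) * p
(1-p)^(k-1) = 0.82^1 = 0.82
P = 0.82 * 0.18 = 0.1476

0.147600


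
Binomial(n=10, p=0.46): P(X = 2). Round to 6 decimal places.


P = C(n,k) * p^k * (1-p)^(n-k)
C(10,2) = 45
p^k = 0.46^2 = 0.2116
(1-p)^(n-k) = 0.54^8 ≈ 0.007230196
P = 45 * 0.2116 * 0.007230196 ≈ 0.068846

0.068846


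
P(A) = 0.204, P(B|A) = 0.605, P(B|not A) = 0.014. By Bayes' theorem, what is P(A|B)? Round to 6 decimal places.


P(A|B) = P(B|A)*P(A) / P(B), P(B) = P(B|A)*P(A) + P(B|not A)*P(not A)
P(B|A)*P(A) = 0.605 * 0.204 = 0.12342
P(B|not A)*P(not A) = 0.014 * 0.796 = 0.011144
P(B) = 0.12342 + 0.011144 = 0.134564
P(A|B) = 0.12342 / 0.134564 ≈ 0.91718439

0.917184


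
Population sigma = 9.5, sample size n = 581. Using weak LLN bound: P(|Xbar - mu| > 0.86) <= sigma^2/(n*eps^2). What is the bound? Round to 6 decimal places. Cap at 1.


bound = min(1, sigma^2/(n*eps^2))
sigma^2 = 9.5^2 = 90.25
n*eps^2 = 581 * 0.86^2 = 581 * 0.7396 = 429.7076
sigma^2/(n*eps^2) = 90.25 / 429.7076 ≈ 0.21002654

0.210027


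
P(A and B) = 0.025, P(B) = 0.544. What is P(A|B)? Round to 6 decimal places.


P(A|B) = P(A and B) / P(B) = 0.025 / 0.544 = 25/544 ≈ 0.04595588

0.045956


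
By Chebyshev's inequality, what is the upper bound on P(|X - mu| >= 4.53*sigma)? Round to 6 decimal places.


P <= 1/k^2
k^2 = 4.53^2 = 20.5209
1/k^2 = 1 / 20.5209 ≈ 0.04873081

0.048731


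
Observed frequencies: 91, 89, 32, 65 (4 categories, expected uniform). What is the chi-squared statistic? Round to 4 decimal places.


chi2 = sum((O-E)^2/E), E = total/4
total = 277, E = 277/4 = 69.25
(91 - 69.25)^2 / 69.25 = 473.0625 / 69.25 = 7569/1108 ≈ 6.831227
(89 - 69.25)^2 / 69.25 = 390.0625 / 69.25 = 6241/1108 ≈ 5.632671
(32 - 69.25)^2 / 69.25 = 1387.5625 / 69.25 = 22201/1108 ≈ 20.037004
(65 - 69.25)^2 / 69.25 = 18.0625 / 69.25 = 289/1108 ≈ 0.260830
chi2 = 9075/277 ≈ 32.761733

32.7617


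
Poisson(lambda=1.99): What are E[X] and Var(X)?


E[X] = Var(X) = lambda = 1.99

1.99, 1.99


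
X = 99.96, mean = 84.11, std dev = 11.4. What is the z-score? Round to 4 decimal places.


z = (X - mu) / sigma
X - mu = 99.96 - 84.11 = 15.85
z = 15.85 / 11.4 = 317/228 ≈ 1.390351

1.3904


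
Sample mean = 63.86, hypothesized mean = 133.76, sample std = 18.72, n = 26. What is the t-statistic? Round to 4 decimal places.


t = (xbar - mu0) / (s/sqrt(n))
xbar - mu0 = 63.86 - 133.76 = -69.9
sqrt(26) ≈ 5.09901951
s/sqrt(n) = 18.72 / 5.09901951 ≈ 3.67129405
t = -69.9 / 3.67129405 ≈ -19.039608

-19.0396


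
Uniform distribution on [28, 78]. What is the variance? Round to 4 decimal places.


Var = (b-a)^2 / 12
(b-a)^2 = (78 - 28)^2 = 2500
Var = 2500/12 ≈ 208.333333

208.3333


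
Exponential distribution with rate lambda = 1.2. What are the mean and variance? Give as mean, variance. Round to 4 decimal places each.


mean = 1/lam, var = 1/lam^2
mean = 1 / 1.2 = 5/6 ≈ 0.833333
lam^2 = 1.2^2 = 1.44
var = 1 / 1.44 = 25/36 ≈ 0.694444

0.8333, 0.6944


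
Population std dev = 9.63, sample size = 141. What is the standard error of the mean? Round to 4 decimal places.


SE = sigma / sqrt(n)
sqrt(141) ≈ 11.874342
SE = 9.63 / 11.874342 ≈ 0.810992

0.8110


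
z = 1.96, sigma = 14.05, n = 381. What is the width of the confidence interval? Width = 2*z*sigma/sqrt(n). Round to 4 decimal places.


width = 2*z*sigma/sqrt(n)
2*z*sigma = 2 * 1.96 * 14.05 = 55.076
sqrt(381) ≈ 19.519221
width = 55.076 / 19.519221 ≈ 2.821629

2.8216


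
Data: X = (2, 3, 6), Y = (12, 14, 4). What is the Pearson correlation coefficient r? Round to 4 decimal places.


r = sum((xi-xbar)(yi-ybar)) / sqrt(sum((xi-xbar)^2) * sum((yi-ybar)^2))
n = 3, xbar = 11/3 ≈ 3.666667, ybar = 30/3 = 10
Sxy = sum((xi-xbar)(yi-ybar)) = -20
Sxx = sum((xi-xbar)^2) = 26/3 ≈ 8.666667
Syy = sum((yi-ybar)^2) = 56
sqrt(Sxx*Syy) ≈ 22.030282
r = Sxy / sqrt(Sxx*Syy) = -20 / 22.030282 ≈ -0.907841

-0.9078


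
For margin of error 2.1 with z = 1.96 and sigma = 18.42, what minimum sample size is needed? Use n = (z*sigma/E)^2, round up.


z*sigma/E = 1.96 * 18.42 / 2.1 = 17.192
(z*sigma/E)^2 = 295.564864
round up: n = 296

296


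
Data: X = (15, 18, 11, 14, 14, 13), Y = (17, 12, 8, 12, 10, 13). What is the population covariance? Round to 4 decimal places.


Cov = (1/n)*sum((xi-xbar)(yi-ybar))
n = 6, xbar = 85/6 ≈ 14.166667, ybar = 72/6 = 12
sum((xi-xbar)(yi-ybar)) = 16
Cov = 16 / 6 = 8/3 ≈ 2.666667

2.6667


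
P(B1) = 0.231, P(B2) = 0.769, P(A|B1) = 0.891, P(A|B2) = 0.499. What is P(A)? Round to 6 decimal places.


P(A) = P(A|B1)*P(B1) + P(A|B2)*P(B2)
P(A|B1)*P(B1) = 0.891 * 0.231 = 0.205821
P(A|B2)*P(B2) = 0.499 * 0.769 = 0.383731
P(A) = 0.205821 + 0.383731 = 0.589552

0.589552


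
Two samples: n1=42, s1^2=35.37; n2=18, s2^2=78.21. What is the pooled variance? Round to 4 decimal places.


sp^2 = ((n1-1)*s1^2 + (n2-1)*s2^2)/(n1+n2-2)
(n1-1)*s1^2 = 41 * 35.37 = 1450.17
(n2-1)*s2^2 = 17 * 78.21 = 1329.57
numerator = 1450.17 + 1329.57 = 2779.74
n1+n2-2 = 58
sp^2 = 2779.74 / 58 = 138987/2900 ≈ 47.926552

47.9266


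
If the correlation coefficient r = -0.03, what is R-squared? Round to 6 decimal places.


R^2 = r^2 = (-0.03)^2 = 0.0009

0.000900


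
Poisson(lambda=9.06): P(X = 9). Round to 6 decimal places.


P = e^(-lam) * lam^k / k!
e^(-9.06) ≈ 0.0001162230
lam^k = 9.06^9 ≈ 411295330.658255
k! = 9! = 362880
P = 0.0001162230 * 411295330.658255 / 362880 ≈ 0.131729

0.131729


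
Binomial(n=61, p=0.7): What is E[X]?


E[X] = n*p = 61 * 0.7 = 42.7

42.7


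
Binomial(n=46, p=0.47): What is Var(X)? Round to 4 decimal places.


Var = n*p*(1-p) = 46 * 0.47 * 0.53 = 11.4586

11.4586


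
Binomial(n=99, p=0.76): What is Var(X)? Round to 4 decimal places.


Var = n*p*(1-p) = 99 * 0.76 * 0.24 = 18.0576

18.0576


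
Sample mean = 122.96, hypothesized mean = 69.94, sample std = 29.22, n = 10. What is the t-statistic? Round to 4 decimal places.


t = (xbar - mu0) / (s/sqrt(n))
xbar - mu0 = 122.96 - 69.94 = 53.02
sqrt(10) ≈ 3.16227766
s/sqrt(n) = 29.22 / 3.16227766 ≈ 9.24017532
t = 53.02 / 9.24017532 ≈ 5.737986

5.7380


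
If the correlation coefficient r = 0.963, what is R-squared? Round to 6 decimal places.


R^2 = r^2 = (0.963)^2 = 0.927369

0.927369


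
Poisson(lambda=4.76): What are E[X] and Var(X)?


E[X] = Var(X) = lambda = 4.76

4.76, 4.76


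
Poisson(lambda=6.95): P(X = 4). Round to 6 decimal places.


P = e^(-lam) * lam^k / k!
e^(-6.95) ≈ 0.0009586352
lam^k = 6.95^4 ≈ 2333.131506
k! = 4! = 24
P = 0.0009586352 * 2333.131506 / 24 ≈ 0.093193

0.093193


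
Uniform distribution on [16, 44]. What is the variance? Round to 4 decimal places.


Var = (b-a)^2 / 12
(b-a)^2 = (44 - 16)^2 = 784
Var = 784/12 ≈ 65.333333

65.3333


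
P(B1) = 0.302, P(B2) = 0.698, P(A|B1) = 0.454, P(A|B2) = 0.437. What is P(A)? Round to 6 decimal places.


P(A) = P(A|B1)*P(B1) + P(A|B2)*P(B2)
P(A|B1)*P(B1) = 0.454 * 0.302 = 0.137108
P(A|B2)*P(B2) = 0.437 * 0.698 = 0.305026
P(A) = 0.137108 + 0.305026 = 0.442134

0.442134


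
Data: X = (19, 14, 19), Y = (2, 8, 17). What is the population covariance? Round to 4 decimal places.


Cov = (1/n)*sum((xi-xbar)(yi-ybar))
n = 3, xbar = 52/3 ≈ 17.333333, ybar = 27/3 = 9
sum((xi-xbar)(yi-ybar)) = 5
Cov = 5 / 3 = 5/3 ≈ 1.666667

1.6667


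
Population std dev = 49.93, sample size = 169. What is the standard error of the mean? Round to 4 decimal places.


SE = sigma / sqrt(n)
sqrt(169) = 13
SE = 49.93 / 13 = 4993/1300 ≈ 3.840769

3.8408


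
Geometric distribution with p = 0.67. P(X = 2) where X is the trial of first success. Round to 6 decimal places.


P = (1-p)^(k-1) * p
(1-p)^(k-1) = 0.33^1 = 0.33
P = 0.33 * 0.67 = 0.2211

0.221100


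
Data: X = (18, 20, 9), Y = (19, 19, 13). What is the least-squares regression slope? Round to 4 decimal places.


b = sum((xi-xbar)(yi-ybar)) / sum((xi-xbar)^2)
n = 3, xbar = 47/3 ≈ 15.666667, ybar = 51/3 = 17
Sxy = sum((xi-xbar)(yi-ybar)) = 40
Sxx = sum((xi-xbar)^2) = 206/3 ≈ 68.666667
b = Sxy / Sxx = 60/103 ≈ 0.582524

0.5825


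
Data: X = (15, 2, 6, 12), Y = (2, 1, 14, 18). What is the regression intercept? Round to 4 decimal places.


a = ybar - b*xbar, where b = sum((xi-xbar)(yi-ybar)) / sum((xi-xbar)^2)
n = 4, xbar = 35/4 = 8.75, ybar = 35/4 = 8.75
Sxy = sum((xi-xbar)(yi-ybar)) = 25.75
Sxx = sum((xi-xbar)^2) = 102.75
b = Sxy / Sxx = 103/411 ≈ 0.250608
a = 8.75 - 0.250608 * 8.75 = 2695/411 ≈ 6.557178

6.5572


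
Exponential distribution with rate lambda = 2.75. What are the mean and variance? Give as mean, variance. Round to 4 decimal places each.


mean = 1/lam, var = 1/lam^2
mean = 1 / 2.75 = 4/11 ≈ 0.363636
lam^2 = 2.75^2 = 7.5625
var = 1 / 7.5625 = 16/121 ≈ 0.132231

0.3636, 0.1322


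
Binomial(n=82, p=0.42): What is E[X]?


E[X] = n*p = 82 * 0.42 = 34.44

34.44


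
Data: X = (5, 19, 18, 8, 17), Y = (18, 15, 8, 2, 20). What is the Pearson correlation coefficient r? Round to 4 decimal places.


r = sum((xi-xbar)(yi-ybar)) / sqrt(sum((xi-xbar)^2) * sum((yi-ybar)^2))
n = 5, xbar = 67/5 = 13.4, ybar = 63/5 = 12.6
Sxy = sum((xi-xbar)(yi-ybar)) = 30.8
Sxx = sum((xi-xbar)^2) = 165.2
Syy = sum((yi-ybar)^2) = 223.2
sqrt(Sxx*Syy) ≈ 192.022499
r = Sxy / sqrt(Sxx*Syy) = 30.8 / 192.022499 ≈ 0.160398

0.1604


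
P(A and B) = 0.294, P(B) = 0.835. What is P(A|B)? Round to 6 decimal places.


P(A|B) = P(A and B) / P(B) = 0.294 / 0.835 = 294/835 ≈ 0.35209581

0.352096


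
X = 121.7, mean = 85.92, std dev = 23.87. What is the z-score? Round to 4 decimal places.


z = (X - mu) / sigma
X - mu = 121.7 - 85.92 = 35.78
z = 35.78 / 23.87 = 3578/2387 ≈ 1.498953

1.4990


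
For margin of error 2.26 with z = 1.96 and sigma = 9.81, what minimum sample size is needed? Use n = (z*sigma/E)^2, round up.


z*sigma/E = 1.96 * 9.81 / 2.26 = 48069/5650 ≈ 8.507788
(z*sigma/E)^2 ≈ 72.382450
round up: n = 73

73


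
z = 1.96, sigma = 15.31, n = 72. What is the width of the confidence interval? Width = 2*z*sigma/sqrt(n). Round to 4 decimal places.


width = 2*z*sigma/sqrt(n)
2*z*sigma = 2 * 1.96 * 15.31 = 60.0152
sqrt(72) ≈ 8.485281
width = 60.0152 / 8.485281 ≈ 7.072859

7.0729


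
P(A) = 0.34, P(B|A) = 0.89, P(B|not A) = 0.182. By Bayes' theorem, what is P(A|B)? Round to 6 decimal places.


P(A|B) = P(B|A)*P(A) / P(B), P(B) = P(B|A)*P(A) + P(B|not A)*P(not A)
P(B|A)*P(A) = 0.89 * 0.34 = 0.3026
P(B|not A)*P(not A) = 0.182 * 0.66 = 0.12012
P(B) = 0.3026 + 0.12012 = 0.42272
P(A|B) = 0.3026 / 0.42272 ≈ 0.71584027

0.715840


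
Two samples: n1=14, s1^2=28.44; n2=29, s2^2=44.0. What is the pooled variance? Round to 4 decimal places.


sp^2 = ((n1-1)*s1^2 + (n2-1)*s2^2)/(n1+n2-2)
(n1-1)*s1^2 = 13 * 28.44 = 369.72
(n2-1)*s2^2 = 28 * 44.0 = 1232
numerator = 369.72 + 1232 = 1601.72
n1+n2-2 = 41
sp^2 = 1601.72 / 41 = 40043/1025 ≈ 39.066341

39.0663


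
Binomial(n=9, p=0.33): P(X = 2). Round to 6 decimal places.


P = C(n,k) * p^k * (1-p)^(n-k)
C(9,2) = 36
p^k = 0.33^2 = 0.1089
(1-p)^(n-k) = 0.67^7 ≈ 0.06060712
P = 36 * 0.1089 * 0.06060712 ≈ 0.237604

0.237604


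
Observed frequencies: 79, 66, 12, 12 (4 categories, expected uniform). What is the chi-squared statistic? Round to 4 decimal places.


chi2 = sum((O-E)^2/E), E = total/4
total = 169, E = 169/4 = 42.25
(79 - 42.25)^2 / 42.25 = 1350.5625 / 42.25 = 21609/676 ≈ 31.965976
(66 - 42.25)^2 / 42.25 = 564.0625 / 42.25 = 9025/676 ≈ 13.350592
(12 - 42.25)^2 / 42.25 = 915.0625 / 42.25 = 14641/676 ≈ 21.658284
(12 - 42.25)^2 / 42.25 = 915.0625 / 42.25 = 14641/676 ≈ 21.658284
chi2 = 14979/169 ≈ 88.633136

88.6331


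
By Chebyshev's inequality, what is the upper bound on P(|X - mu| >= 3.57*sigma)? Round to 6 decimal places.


P <= 1/k^2
k^2 = 3.57^2 = 12.7449
1/k^2 = 1 / 12.7449 ≈ 0.07846276

0.078463


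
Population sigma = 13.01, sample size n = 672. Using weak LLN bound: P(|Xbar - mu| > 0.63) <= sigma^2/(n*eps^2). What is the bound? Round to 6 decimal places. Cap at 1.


bound = min(1, sigma^2/(n*eps^2))
sigma^2 = 13.01^2 = 169.2601
n*eps^2 = 672 * 0.63^2 = 672 * 0.3969 = 266.7168
sigma^2/(n*eps^2) = 169.2601 / 266.7168 ≈ 0.63460607

0.634606


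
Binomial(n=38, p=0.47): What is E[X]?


E[X] = n*p = 38 * 0.47 = 17.86

17.86


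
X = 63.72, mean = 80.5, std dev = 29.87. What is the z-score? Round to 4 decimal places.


z = (X - mu) / sigma
X - mu = 63.72 - 80.5 = -16.78
z = -16.78 / 29.87 = -1678/2987 ≈ -0.561768

-0.5618


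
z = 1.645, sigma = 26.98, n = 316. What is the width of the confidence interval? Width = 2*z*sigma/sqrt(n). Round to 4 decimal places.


width = 2*z*sigma/sqrt(n)
2*z*sigma = 2 * 1.645 * 26.98 = 88.7642
sqrt(316) ≈ 17.776389
width = 88.7642 / 17.776389 ≈ 4.993376

4.9934


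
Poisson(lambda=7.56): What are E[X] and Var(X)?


E[X] = Var(X) = lambda = 7.56

7.56, 7.56


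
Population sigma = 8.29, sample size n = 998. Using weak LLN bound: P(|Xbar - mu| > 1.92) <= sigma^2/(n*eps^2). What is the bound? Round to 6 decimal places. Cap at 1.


bound = min(1, sigma^2/(n*eps^2))
sigma^2 = 8.29^2 = 68.7241
n*eps^2 = 998 * 1.92^2 = 998 * 3.6864 = 3679.0272
sigma^2/(n*eps^2) = 68.7241 / 3679.0272 ≈ 0.01867997

0.018680


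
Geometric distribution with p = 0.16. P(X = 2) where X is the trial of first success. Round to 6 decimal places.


P = (1-p)^(k-1) * p
(1-p)^(k-1) = 0.84^1 = 0.84
P = 0.84 * 0.16 = 0.1344

0.134400


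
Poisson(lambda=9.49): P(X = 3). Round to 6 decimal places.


P = e^(-lam) * lam^k / k!
e^(-9.49) ≈ 0.00007560410
lam^k = 9.49^3 = 854.670349
k! = 3! = 6
P = 0.00007560410 * 854.670349 / 6 ≈ 0.010769

0.010769


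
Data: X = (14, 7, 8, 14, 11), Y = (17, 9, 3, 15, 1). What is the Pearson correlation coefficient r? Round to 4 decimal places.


r = sum((xi-xbar)(yi-ybar)) / sqrt(sum((xi-xbar)^2) * sum((yi-ybar)^2))
n = 5, xbar = 54/5 = 10.8, ybar = 45/5 = 9
Sxy = sum((xi-xbar)(yi-ybar)) = 60
Sxx = sum((xi-xbar)^2) = 42.8
Syy = sum((yi-ybar)^2) = 200
sqrt(Sxx*Syy) ≈ 92.520268
r = Sxy / sqrt(Sxx*Syy) = 60 / 92.520268 ≈ 0.648507

0.6485


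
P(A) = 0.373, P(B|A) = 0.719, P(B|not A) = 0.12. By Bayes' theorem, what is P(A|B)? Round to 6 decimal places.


P(A|B) = P(B|A)*P(A) / P(B), P(B) = P(B|A)*P(A) + P(B|not A)*P(not A)
P(B|A)*P(A) = 0.719 * 0.373 = 0.268187
P(B|not A)*P(not A) = 0.12 * 0.627 = 0.07524
P(B) = 0.268187 + 0.07524 = 0.343427
P(A|B) = 0.268187 / 0.343427 ≈ 0.78091414

0.780914


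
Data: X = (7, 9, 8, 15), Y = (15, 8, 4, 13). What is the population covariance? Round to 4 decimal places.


Cov = (1/n)*sum((xi-xbar)(yi-ybar))
n = 4, xbar = 39/4 = 9.75, ybar = 40/4 = 10
sum((xi-xbar)(yi-ybar)) = 14
Cov = 14 / 4 = 3.5

3.5000


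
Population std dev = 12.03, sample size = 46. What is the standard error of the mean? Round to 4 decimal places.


SE = sigma / sqrt(n)
sqrt(46) ≈ 6.782330
SE = 12.03 / 6.782330 ≈ 1.773727

1.7737


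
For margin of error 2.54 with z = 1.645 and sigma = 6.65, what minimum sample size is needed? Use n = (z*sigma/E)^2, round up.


z*sigma/E = 1.645 * 6.65 / 2.54 ≈ 4.306791
(z*sigma/E)^2 ≈ 18.548452
round up: n = 19

19


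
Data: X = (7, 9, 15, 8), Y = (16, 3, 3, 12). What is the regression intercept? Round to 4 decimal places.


a = ybar - b*xbar, where b = sum((xi-xbar)(yi-ybar)) / sum((xi-xbar)^2)
n = 4, xbar = 39/4 = 9.75, ybar = 34/4 = 8.5
Sxy = sum((xi-xbar)(yi-ybar)) = -51.5
Sxx = sum((xi-xbar)^2) = 38.75
b = Sxy / Sxx = -206/155 ≈ -1.329032
a = 8.5 - (-1.329032) * 9.75 = 3326/155 ≈ 21.458065

21.4581


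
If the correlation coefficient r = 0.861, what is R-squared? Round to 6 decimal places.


R^2 = r^2 = (0.861)^2 = 0.741321

0.741321


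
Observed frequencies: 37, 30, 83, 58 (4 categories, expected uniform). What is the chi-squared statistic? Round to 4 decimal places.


chi2 = sum((O-E)^2/E), E = total/4
total = 208, E = 208/4 = 52
(37 - 52)^2 / 52 = 225 / 52 = 225/52 ≈ 4.326923
(30 - 52)^2 / 52 = 484 / 52 = 121/13 ≈ 9.307692
(83 - 52)^2 / 52 = 961 / 52 = 961/52 ≈ 18.480769
(58 - 52)^2 / 52 = 36 / 52 = 9/13 ≈ 0.692308
chi2 = 853/26 ≈ 32.807692

32.8077


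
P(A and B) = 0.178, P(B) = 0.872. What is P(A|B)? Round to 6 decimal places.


P(A|B) = P(A and B) / P(B) = 0.178 / 0.872 = 89/436 ≈ 0.20412844

0.204128


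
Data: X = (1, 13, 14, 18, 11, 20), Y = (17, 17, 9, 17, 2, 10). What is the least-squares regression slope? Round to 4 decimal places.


b = sum((xi-xbar)(yi-ybar)) / sum((xi-xbar)^2)
n = 6, xbar = 77/6 ≈ 12.833333, ybar = 72/6 = 12
Sxy = sum((xi-xbar)(yi-ybar)) = -32
Sxx = sum((xi-xbar)^2) = 1337/6 ≈ 222.833333
b = Sxy / Sxx = -192/1337 ≈ -0.143605

-0.1436


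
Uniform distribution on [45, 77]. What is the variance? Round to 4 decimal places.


Var = (b-a)^2 / 12
(b-a)^2 = (77 - 45)^2 = 1024
Var = 1024/12 ≈ 85.333333

85.3333


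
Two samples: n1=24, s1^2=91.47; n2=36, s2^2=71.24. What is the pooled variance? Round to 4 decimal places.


sp^2 = ((n1-1)*s1^2 + (n2-1)*s2^2)/(n1+n2-2)
(n1-1)*s1^2 = 23 * 91.47 = 2103.81
(n2-1)*s2^2 = 35 * 71.24 = 2493.4
numerator = 2103.81 + 2493.4 = 4597.21
n1+n2-2 = 58
sp^2 = 4597.21 / 58 = 459721/5800 ≈ 79.262241

79.2622


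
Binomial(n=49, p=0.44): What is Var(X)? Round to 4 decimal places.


Var = n*p*(1-p) = 49 * 0.44 * 0.56 = 12.0736

12.0736


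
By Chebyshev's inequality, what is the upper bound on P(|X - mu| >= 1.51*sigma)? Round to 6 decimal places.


P <= 1/k^2
k^2 = 1.51^2 = 2.2801
1/k^2 = 1 / 2.2801 ≈ 0.43857726

0.438577


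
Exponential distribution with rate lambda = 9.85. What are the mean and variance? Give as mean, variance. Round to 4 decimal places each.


mean = 1/lam, var = 1/lam^2
mean = 1 / 9.85 = 20/197 ≈ 0.101523
lam^2 = 9.85^2 = 97.0225
var = 1 / 97.0225 ≈ 0.010307

0.1015, 0.0103


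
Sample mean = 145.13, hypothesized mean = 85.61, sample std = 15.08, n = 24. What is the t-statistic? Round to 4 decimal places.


t = (xbar - mu0) / (s/sqrt(n))
xbar - mu0 = 145.13 - 85.61 = 59.52
sqrt(24) ≈ 4.89897949
s/sqrt(n) = 15.08 / 4.89897949 ≈ 3.07819211
t = 59.52 / 3.07819211 ≈ 19.336025

19.3360


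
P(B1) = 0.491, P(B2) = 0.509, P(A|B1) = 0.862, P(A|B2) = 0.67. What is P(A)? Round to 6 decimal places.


P(A) = P(A|B1)*P(B1) + P(A|B2)*P(B2)
P(A|B1)*P(B1) = 0.862 * 0.491 = 0.423242
P(A|B2)*P(B2) = 0.67 * 0.509 = 0.34103
P(A) = 0.423242 + 0.34103 = 0.764272

0.764272


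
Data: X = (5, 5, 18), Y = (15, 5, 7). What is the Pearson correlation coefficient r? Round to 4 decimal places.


r = sum((xi-xbar)(yi-ybar)) / sqrt(sum((xi-xbar)^2) * sum((yi-ybar)^2))
n = 3, xbar = 28/3 ≈ 9.333333, ybar = 27/3 = 9
Sxy = sum((xi-xbar)(yi-ybar)) = -26
Sxx = sum((xi-xbar)^2) = 338/3 ≈ 112.666667
Syy = sum((yi-ybar)^2) = 56
sqrt(Sxx*Syy) ≈ 79.431312
r = Sxy / sqrt(Sxx*Syy) = -26 / 79.431312 ≈ -0.327327

-0.3273


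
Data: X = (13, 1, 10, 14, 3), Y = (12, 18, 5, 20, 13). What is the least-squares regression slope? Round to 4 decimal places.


b = sum((xi-xbar)(yi-ybar)) / sum((xi-xbar)^2)
n = 5, xbar = 41/5 = 8.2, ybar = 68/5 = 13.6
Sxy = sum((xi-xbar)(yi-ybar)) = -14.6
Sxx = sum((xi-xbar)^2) = 138.8
b = Sxy / Sxx = -73/694 ≈ -0.105187

-0.1052


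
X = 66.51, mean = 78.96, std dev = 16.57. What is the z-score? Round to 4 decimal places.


z = (X - mu) / sigma
X - mu = 66.51 - 78.96 = -12.45
z = -12.45 / 16.57 = -1245/1657 ≈ -0.751358

-0.7514


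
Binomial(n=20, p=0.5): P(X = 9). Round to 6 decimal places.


P = C(n,k) * p^k * (1-p)^(n-k)
C(20,9) = 167960
p^k = 0.5^9 = 0.001953125
(1-p)^(n-k) = 0.5^11 = 1/2048 ≈ 0.0004882813
P = 167960 * 0.001953125 * 0.0004882813 ≈ 0.160179

0.160179


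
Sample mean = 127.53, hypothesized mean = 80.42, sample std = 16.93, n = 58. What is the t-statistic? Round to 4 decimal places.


t = (xbar - mu0) / (s/sqrt(n))
xbar - mu0 = 127.53 - 80.42 = 47.11
sqrt(58) ≈ 7.61577311
s/sqrt(n) = 16.93 / 7.61577311 ≈ 2.22301791
t = 47.11 / 2.22301791 ≈ 21.191912

21.1919


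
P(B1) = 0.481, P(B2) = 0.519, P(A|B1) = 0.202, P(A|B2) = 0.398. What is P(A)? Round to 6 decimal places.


P(A) = P(A|B1)*P(B1) + P(A|B2)*P(B2)
P(A|B1)*P(B1) = 0.202 * 0.481 = 0.097162
P(A|B2)*P(B2) = 0.398 * 0.519 = 0.206562
P(A) = 0.097162 + 0.206562 = 0.303724

0.303724


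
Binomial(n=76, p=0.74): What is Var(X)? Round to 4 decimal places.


Var = n*p*(1-p) = 76 * 0.74 * 0.26 = 14.6224

14.6224


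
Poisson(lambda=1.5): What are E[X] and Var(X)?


E[X] = Var(X) = lambda = 1.5

1.5, 1.5


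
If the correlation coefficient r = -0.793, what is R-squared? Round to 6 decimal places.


R^2 = r^2 = (-0.793)^2 = 0.628849

0.628849


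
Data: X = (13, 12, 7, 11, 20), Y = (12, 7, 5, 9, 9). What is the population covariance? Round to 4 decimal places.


Cov = (1/n)*sum((xi-xbar)(yi-ybar))
n = 5, xbar = 63/5 = 12.6, ybar = 42/5 = 8.4
sum((xi-xbar)(yi-ybar)) = 24.8
Cov = 24.8 / 5 = 4.96

4.9600


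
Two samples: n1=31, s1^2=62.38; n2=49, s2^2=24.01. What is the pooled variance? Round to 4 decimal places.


sp^2 = ((n1-1)*s1^2 + (n2-1)*s2^2)/(n1+n2-2)
(n1-1)*s1^2 = 30 * 62.38 = 1871.4
(n2-1)*s2^2 = 48 * 24.01 = 1152.48
numerator = 1871.4 + 1152.48 = 3023.88
n1+n2-2 = 78
sp^2 = 3023.88 / 78 = 25199/650 ≈ 38.767692

38.7677


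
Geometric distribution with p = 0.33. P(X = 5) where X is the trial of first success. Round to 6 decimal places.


P = (1-p)^(k-1) * p
(1-p)^(k-1) = 0.67^4 ≈ 0.2015112
P = 0.2015112 * 0.33 ≈ 0.06649870

0.066499


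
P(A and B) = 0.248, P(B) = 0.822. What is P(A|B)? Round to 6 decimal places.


P(A|B) = P(A and B) / P(B) = 0.248 / 0.822 = 124/411 ≈ 0.30170316

0.301703


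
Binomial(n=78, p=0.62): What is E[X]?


E[X] = n*p = 78 * 0.62 = 48.36

48.36


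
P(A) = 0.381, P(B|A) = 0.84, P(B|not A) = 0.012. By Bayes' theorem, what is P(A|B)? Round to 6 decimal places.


P(A|B) = P(B|A)*P(A) / P(B), P(B) = P(B|A)*P(A) + P(B|not A)*P(not A)
P(B|A)*P(A) = 0.84 * 0.381 = 0.32004
P(B|not A)*P(not A) = 0.012 * 0.619 = 0.007428
P(B) = 0.32004 + 0.007428 = 0.327468
P(A|B) = 0.32004 / 0.327468 ≈ 0.97731687

0.977317


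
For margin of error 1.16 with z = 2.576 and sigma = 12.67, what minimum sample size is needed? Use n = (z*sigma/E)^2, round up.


z*sigma/E = 2.576 * 12.67 / 1.16 = 203987/7250 ≈ 28.136138
(z*sigma/E)^2 ≈ 791.642258
round up: n = 792

792


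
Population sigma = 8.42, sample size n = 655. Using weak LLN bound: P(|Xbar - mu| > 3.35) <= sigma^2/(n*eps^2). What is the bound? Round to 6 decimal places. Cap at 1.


bound = min(1, sigma^2/(n*eps^2))
sigma^2 = 8.42^2 = 70.8964
n*eps^2 = 655 * 3.35^2 = 655 * 11.2225 = 7350.7375
sigma^2/(n*eps^2) = 70.8964 / 7350.7375 ≈ 0.00964480

0.009645


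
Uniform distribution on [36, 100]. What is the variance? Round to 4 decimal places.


Var = (b-a)^2 / 12
(b-a)^2 = (100 - 36)^2 = 4096
Var = 4096/12 ≈ 341.333333

341.3333


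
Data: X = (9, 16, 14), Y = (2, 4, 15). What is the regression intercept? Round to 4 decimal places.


a = ybar - b*xbar, where b = sum((xi-xbar)(yi-ybar)) / sum((xi-xbar)^2)
n = 3, xbar = 39/3 = 13, ybar = 21/3 = 7
Sxy = sum((xi-xbar)(yi-ybar)) = 19
Sxx = sum((xi-xbar)^2) = 26
b = Sxy / Sxx = 19/26 ≈ 0.730769
a = 7 - 0.730769 * 13 = -2.5

-2.5000


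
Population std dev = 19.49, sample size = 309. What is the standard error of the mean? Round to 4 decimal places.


SE = sigma / sqrt(n)
sqrt(309) ≈ 17.578396
SE = 19.49 / 17.578396 ≈ 1.108747

1.1087


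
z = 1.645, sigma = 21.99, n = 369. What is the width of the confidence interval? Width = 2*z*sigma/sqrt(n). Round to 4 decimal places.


width = 2*z*sigma/sqrt(n)
2*z*sigma = 2 * 1.645 * 21.99 = 72.3471
sqrt(369) ≈ 19.209373
width = 72.3471 / 19.209373 ≈ 3.766240

3.7662


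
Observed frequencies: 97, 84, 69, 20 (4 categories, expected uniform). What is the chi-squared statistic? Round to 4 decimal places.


chi2 = sum((O-E)^2/E), E = total/4
total = 270, E = 270/4 = 67.5
(97 - 67.5)^2 / 67.5 = 870.25 / 67.5 = 3481/270 ≈ 12.892593
(84 - 67.5)^2 / 67.5 = 272.25 / 67.5 = 121/30 ≈ 4.033333
(69 - 67.5)^2 / 67.5 = 2.25 / 67.5 = 1/30 ≈ 0.033333
(20 - 67.5)^2 / 67.5 = 2256.25 / 67.5 = 1805/54 ≈ 33.425926
chi2 = 6802/135 ≈ 50.385185

50.3852


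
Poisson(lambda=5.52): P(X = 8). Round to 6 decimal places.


P = e^(-lam) * lam^k / k!
e^(-5.52) ≈ 0.004005848
lam^k = 5.52^8 ≈ 862010.630824
k! = 8! = 40320
P = 0.004005848 * 862010.630824 / 40320 ≈ 0.085642

0.085642


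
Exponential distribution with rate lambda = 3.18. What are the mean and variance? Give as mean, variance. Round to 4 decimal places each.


mean = 1/lam, var = 1/lam^2
mean = 1 / 3.18 = 50/159 ≈ 0.314465
lam^2 = 3.18^2 = 10.1124
var = 1 / 10.1124 ≈ 0.098888

0.3145, 0.0989


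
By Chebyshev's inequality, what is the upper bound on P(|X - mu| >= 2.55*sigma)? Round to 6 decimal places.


P <= 1/k^2
k^2 = 2.55^2 = 6.5025
1/k^2 = 1 / 6.5025 = 400/2601 ≈ 0.15378700

0.153787


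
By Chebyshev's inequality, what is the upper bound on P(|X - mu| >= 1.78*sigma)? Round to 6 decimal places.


P <= 1/k^2
k^2 = 1.78^2 = 3.1684
1/k^2 = 1 / 3.1684 = 2500/7921 ≈ 0.31561672

0.315617


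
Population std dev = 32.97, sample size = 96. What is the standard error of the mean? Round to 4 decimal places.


SE = sigma / sqrt(n)
sqrt(96) ≈ 9.797959
SE = 32.97 / 9.797959 ≈ 3.364987

3.3650


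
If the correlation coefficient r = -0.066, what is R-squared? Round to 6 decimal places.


R^2 = r^2 = (-0.066)^2 = 0.004356

0.004356


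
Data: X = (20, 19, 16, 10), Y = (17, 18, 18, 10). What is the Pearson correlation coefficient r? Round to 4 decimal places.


r = sum((xi-xbar)(yi-ybar)) / sqrt(sum((xi-xbar)^2) * sum((yi-ybar)^2))
n = 4, xbar = 65/4 = 16.25, ybar = 63/4 = 15.75
Sxy = sum((xi-xbar)(yi-ybar)) = 46.25
Sxx = sum((xi-xbar)^2) = 60.75
Syy = sum((yi-ybar)^2) = 44.75
sqrt(Sxx*Syy) ≈ 52.139836
r = Sxy / sqrt(Sxx*Syy) = 46.25 / 52.139836 ≈ 0.887038

0.8870


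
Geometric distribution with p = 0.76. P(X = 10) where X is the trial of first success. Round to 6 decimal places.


P = (1-p)^(k-1) * p
(1-p)^(k-1) = 0.24^9 ≈ 0.000002641808
P = 0.000002641808 * 0.76 ≈ 0.000002007774

0.000002


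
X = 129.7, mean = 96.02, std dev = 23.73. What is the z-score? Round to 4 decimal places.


z = (X - mu) / sigma
X - mu = 129.7 - 96.02 = 33.68
z = 33.68 / 23.73 = 3368/2373 ≈ 1.419300

1.4193


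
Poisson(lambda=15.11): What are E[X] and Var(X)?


E[X] = Var(X) = lambda = 15.11

15.11, 15.11


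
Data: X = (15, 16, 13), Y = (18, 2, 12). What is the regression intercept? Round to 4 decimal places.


a = ybar - b*xbar, where b = sum((xi-xbar)(yi-ybar)) / sum((xi-xbar)^2)
n = 3, xbar = 44/3 ≈ 14.666667, ybar = 32/3 ≈ 10.666667
Sxy = sum((xi-xbar)(yi-ybar)) = -34/3 ≈ -11.333333
Sxx = sum((xi-xbar)^2) = 14/3 ≈ 4.666667
b = Sxy / Sxx = -17/7 ≈ -2.428571
a = 10.666667 - (-2.428571) * 14.666667 = 324/7 ≈ 46.285714

46.2857


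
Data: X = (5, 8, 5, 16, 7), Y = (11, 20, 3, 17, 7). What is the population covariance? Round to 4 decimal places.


Cov = (1/n)*sum((xi-xbar)(yi-ybar))
n = 5, xbar = 41/5 = 8.2, ybar = 58/5 = 11.6
sum((xi-xbar)(yi-ybar)) = 75.4
Cov = 75.4 / 5 = 15.08

15.0800


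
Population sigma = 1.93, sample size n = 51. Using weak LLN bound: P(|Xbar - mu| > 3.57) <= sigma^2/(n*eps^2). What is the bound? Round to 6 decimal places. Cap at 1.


bound = min(1, sigma^2/(n*eps^2))
sigma^2 = 1.93^2 = 3.7249
n*eps^2 = 51 * 3.57^2 = 51 * 12.7449 = 649.9899
sigma^2/(n*eps^2) = 3.7249 / 649.9899 ≈ 0.00573070

0.005731


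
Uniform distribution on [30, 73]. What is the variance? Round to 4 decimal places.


Var = (b-a)^2 / 12
(b-a)^2 = (73 - 30)^2 = 1849
Var = 1849/12 ≈ 154.083333

154.0833


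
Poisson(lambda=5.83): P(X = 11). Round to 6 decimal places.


P = e^(-lam) * lam^k / k!
e^(-5.83) ≈ 0.002938077
lam^k = 5.83^11 ≈ 264456412.596256
k! = 11! = 39916800
P = 0.002938077 * 264456412.596256 / 39916800 ≈ 0.019465

0.019465


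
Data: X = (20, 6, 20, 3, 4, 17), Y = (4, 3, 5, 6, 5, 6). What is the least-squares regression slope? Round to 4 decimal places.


b = sum((xi-xbar)(yi-ybar)) / sum((xi-xbar)^2)
n = 6, xbar = 70/6 = 35/3 ≈ 11.666667, ybar = 29/6 ≈ 4.833333
Sxy = sum((xi-xbar)(yi-ybar)) = -1/3 ≈ -0.333333
Sxx = sum((xi-xbar)^2) = 1000/3 ≈ 333.333333
b = Sxy / Sxx = -0.001

-0.0010


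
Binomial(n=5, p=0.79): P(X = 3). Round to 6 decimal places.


P = C(n,k) * p^k * (1-p)^(n-k)
C(5,3) = 10
p^k = 0.79^3 = 0.493039
(1-p)^(n-k) = 0.21^2 = 0.0441
P = 10 * 0.493039 * 0.0441 ≈ 0.217430

0.217430


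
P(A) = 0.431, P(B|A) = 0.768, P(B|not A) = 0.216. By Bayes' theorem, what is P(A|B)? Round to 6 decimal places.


P(A|B) = P(B|A)*P(A) / P(B), P(B) = P(B|A)*P(A) + P(B|not A)*P(not A)
P(B|A)*P(A) = 0.768 * 0.431 = 0.331008
P(B|not A)*P(not A) = 0.216 * 0.569 = 0.122904
P(B) = 0.331008 + 0.122904 = 0.453912
P(A|B) = 0.331008 / 0.453912 ≈ 0.72923386

0.729234


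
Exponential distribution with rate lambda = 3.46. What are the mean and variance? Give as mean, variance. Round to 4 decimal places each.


mean = 1/lam, var = 1/lam^2
mean = 1 / 3.46 = 50/173 ≈ 0.289017
lam^2 = 3.46^2 = 11.9716
var = 1 / 11.9716 ≈ 0.083531

0.2890, 0.0835


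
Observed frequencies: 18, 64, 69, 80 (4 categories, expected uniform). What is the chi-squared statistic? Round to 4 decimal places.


chi2 = sum((O-E)^2/E), E = total/4
total = 231, E = 231/4 = 57.75
(18 - 57.75)^2 / 57.75 = 1580.0625 / 57.75 = 8427/308 ≈ 27.360390
(64 - 57.75)^2 / 57.75 = 39.0625 / 57.75 = 625/924 ≈ 0.676407
(69 - 57.75)^2 / 57.75 = 126.5625 / 57.75 = 675/308 ≈ 2.191558
(80 - 57.75)^2 / 57.75 = 495.0625 / 57.75 = 7921/924 ≈ 8.572511
chi2 = 8963/231 ≈ 38.800866

38.8009


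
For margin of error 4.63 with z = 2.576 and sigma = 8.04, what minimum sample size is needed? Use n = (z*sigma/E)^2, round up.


z*sigma/E = 2.576 * 8.04 / 4.63 ≈ 4.473227
(z*sigma/E)^2 ≈ 20.009758
round up: n = 21

21


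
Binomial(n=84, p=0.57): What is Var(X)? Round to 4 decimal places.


Var = n*p*(1-p) = 84 * 0.57 * 0.43 = 20.5884

20.5884


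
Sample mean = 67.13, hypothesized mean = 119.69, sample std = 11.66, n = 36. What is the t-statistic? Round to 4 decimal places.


t = (xbar - mu0) / (s/sqrt(n))
xbar - mu0 = 67.13 - 119.69 = -52.56
sqrt(36) = 6
s/sqrt(n) = 11.66 / 6 = 583/300 ≈ 1.94333333
t = -52.56 / 1.94333333 = -15768/583 ≈ -27.046312

-27.0463


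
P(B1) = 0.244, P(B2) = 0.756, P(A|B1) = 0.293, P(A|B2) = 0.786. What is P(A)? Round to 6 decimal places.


P(A) = P(A|B1)*P(B1) + P(A|B2)*P(B2)
P(A|B1)*P(B1) = 0.293 * 0.244 = 0.071492
P(A|B2)*P(B2) = 0.786 * 0.756 = 0.594216
P(A) = 0.071492 + 0.594216 = 0.665708

0.665708


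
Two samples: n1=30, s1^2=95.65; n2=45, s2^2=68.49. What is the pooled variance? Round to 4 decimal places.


sp^2 = ((n1-1)*s1^2 + (n2-1)*s2^2)/(n1+n2-2)
(n1-1)*s1^2 = 29 * 95.65 = 2773.85
(n2-1)*s2^2 = 44 * 68.49 = 3013.56
numerator = 2773.85 + 3013.56 = 5787.41
n1+n2-2 = 73
sp^2 = 5787.41 / 73 = 578741/7300 ≈ 79.279589

79.2796


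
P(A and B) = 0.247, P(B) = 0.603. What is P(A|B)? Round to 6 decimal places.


P(A|B) = P(A and B) / P(B) = 0.247 / 0.603 = 247/603 ≈ 0.40961857

0.409619


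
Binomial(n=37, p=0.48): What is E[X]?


E[X] = n*p = 37 * 0.48 = 17.76

17.76


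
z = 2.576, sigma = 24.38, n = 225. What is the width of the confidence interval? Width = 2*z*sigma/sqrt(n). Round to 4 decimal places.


width = 2*z*sigma/sqrt(n)
2*z*sigma = 2 * 2.576 * 24.38 = 125.60576
sqrt(225) = 15
width = 125.60576 / 15 ≈ 8.373717

8.3737


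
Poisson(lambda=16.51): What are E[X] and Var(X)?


E[X] = Var(X) = lambda = 16.51

16.51, 16.51


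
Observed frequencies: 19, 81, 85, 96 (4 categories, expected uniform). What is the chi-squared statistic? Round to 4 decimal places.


chi2 = sum((O-E)^2/E), E = total/4
total = 281, E = 281/4 = 70.25
(19 - 70.25)^2 / 70.25 = 2626.5625 / 70.25 = 42025/1124 ≈ 37.388790
(81 - 70.25)^2 / 70.25 = 115.5625 / 70.25 = 1849/1124 ≈ 1.645018
(85 - 70.25)^2 / 70.25 = 217.5625 / 70.25 = 3481/1124 ≈ 3.096975
(96 - 70.25)^2 / 70.25 = 663.0625 / 70.25 = 10609/1124 ≈ 9.438612
chi2 = 14491/281 ≈ 51.569395

51.5694


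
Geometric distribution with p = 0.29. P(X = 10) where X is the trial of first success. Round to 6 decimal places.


P = (1-p)^(k-1) * p
(1-p)^(k-1) = 0.71^9 ≈ 0.04584850
P = 0.04584850 * 0.29 ≈ 0.01329607

0.013296


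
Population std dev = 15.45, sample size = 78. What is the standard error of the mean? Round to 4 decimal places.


SE = sigma / sqrt(n)
sqrt(78) ≈ 8.831761
SE = 15.45 / 8.831761 ≈ 1.749368

1.7494


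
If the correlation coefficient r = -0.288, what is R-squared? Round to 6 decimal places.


R^2 = r^2 = (-0.288)^2 = 0.082944

0.082944


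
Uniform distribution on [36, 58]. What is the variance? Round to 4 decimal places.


Var = (b-a)^2 / 12
(b-a)^2 = (58 - 36)^2 = 484
Var = 484/12 ≈ 40.333333

40.3333


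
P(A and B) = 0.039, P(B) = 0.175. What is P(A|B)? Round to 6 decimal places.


P(A|B) = P(A and B) / P(B) = 0.039 / 0.175 = 39/175 ≈ 0.22285714

0.222857


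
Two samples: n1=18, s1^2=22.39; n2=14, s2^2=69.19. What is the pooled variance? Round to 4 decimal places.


sp^2 = ((n1-1)*s1^2 + (n2-1)*s2^2)/(n1+n2-2)
(n1-1)*s1^2 = 17 * 22.39 = 380.63
(n2-1)*s2^2 = 13 * 69.19 = 899.47
numerator = 380.63 + 899.47 = 1280.1
n1+n2-2 = 30
sp^2 = 1280.1 / 30 = 42.67

42.6700


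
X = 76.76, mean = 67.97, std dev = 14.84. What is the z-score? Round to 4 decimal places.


z = (X - mu) / sigma
X - mu = 76.76 - 67.97 = 8.79
z = 8.79 / 14.84 = 879/1484 ≈ 0.592318

0.5923


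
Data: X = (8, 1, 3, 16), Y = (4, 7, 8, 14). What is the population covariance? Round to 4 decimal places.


Cov = (1/n)*sum((xi-xbar)(yi-ybar))
n = 4, xbar = 28/4 = 7, ybar = 33/4 = 8.25
sum((xi-xbar)(yi-ybar)) = 56
Cov = 56 / 4 = 14

14.0000


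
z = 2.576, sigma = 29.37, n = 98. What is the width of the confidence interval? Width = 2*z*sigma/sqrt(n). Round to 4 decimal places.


width = 2*z*sigma/sqrt(n)
2*z*sigma = 2 * 2.576 * 29.37 = 151.31424
sqrt(98) ≈ 9.899495
width = 151.31424 / 9.899495 ≈ 15.285046

15.2850
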